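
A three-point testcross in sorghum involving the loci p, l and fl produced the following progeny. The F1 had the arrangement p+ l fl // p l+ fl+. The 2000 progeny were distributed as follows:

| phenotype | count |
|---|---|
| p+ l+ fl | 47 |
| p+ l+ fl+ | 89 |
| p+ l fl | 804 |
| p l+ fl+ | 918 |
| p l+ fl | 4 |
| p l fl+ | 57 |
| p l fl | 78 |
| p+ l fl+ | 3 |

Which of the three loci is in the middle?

fl

The two rarest classes, p+ l fl+ and p l+ fl, are the double crossovers. Comparing them with the parentals, only the fl allele has switched, so fl is the middle locus and the order is l – fl – p.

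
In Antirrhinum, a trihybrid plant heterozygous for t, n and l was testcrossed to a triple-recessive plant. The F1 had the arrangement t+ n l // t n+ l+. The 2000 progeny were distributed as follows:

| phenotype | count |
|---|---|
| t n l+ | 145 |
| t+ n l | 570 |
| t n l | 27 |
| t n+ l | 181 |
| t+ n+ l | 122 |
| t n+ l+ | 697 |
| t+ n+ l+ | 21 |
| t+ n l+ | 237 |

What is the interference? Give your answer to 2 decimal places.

The two rarest classes, t n l and t+ n+ l+, are the double crossovers. Comparing them with the parentals, only the t allele has switched, so t is the middle locus and the order is l – t – n.
l–t: (418 + 48)/2000 = 0.2330; t–n: (267 + 48)/2000 = 0.1575.
Expected DCO frequency = 0.2330 × 0.1575 ≈ 0.03670; observed = 48/2000 ≈ 0.02400.
Coefficient of coincidence = 0.02400/0.03670 ≈ 0.65; interference = 1 − 0.65 = 0.35.

0.35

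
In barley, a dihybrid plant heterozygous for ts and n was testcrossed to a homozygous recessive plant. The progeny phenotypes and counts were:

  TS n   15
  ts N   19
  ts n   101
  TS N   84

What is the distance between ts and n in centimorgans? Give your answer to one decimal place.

The two most frequent classes, TS N (84) and ts n (101), are the parental types, so the F1 was TS N / ts n.
The recombinant classes are TS n and ts N: 15 + 19 = 34.
Recombination frequency = 34/219 = 0.1553 ≈ 15.5%, i.e. 15.5 centimorgans.

15.5 centimorgans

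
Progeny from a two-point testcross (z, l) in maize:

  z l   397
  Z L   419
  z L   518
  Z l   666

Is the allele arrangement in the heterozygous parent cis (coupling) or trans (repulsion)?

trans

The two most frequent classes are Z l (666) and z L (518); these are the parental (non-recombinant) types.
So the F1 carried Z l on one chromosome and z L on the other — the recessive alleles are on opposite chromosomes (trans / repulsion).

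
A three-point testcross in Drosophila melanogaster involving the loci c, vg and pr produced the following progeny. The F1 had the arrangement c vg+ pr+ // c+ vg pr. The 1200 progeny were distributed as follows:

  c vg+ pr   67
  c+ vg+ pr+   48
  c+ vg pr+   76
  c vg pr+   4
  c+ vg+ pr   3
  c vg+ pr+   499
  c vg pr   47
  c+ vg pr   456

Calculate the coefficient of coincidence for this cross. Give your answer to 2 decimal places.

0.55

The two rarest classes, c vg pr+ and c+ vg+ pr, are the double crossovers. Comparing them with the parentals, only the vg allele has switched, so vg is the middle locus and the order is pr – vg – c.
pr–vg: (143 + 7)/1200 = 0.1250; vg–c: (95 + 7)/1200 = 0.0850.
Expected DCO frequency = 0.1250 × 0.0850 ≈ 0.01063; observed = 7/1200 ≈ 0.00583.
Coefficient of coincidence = 0.00583/0.01063 ≈ 0.55.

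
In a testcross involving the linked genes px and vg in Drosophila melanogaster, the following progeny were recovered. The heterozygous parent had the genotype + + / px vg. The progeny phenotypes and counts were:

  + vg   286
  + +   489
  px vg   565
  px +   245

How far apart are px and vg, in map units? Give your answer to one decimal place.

33.5 map units

The recombinant classes are + vg and px +: 286 + 245 = 531.
Recombination frequency = 531/1585 = 0.3350 ≈ 33.5%, i.e. 33.5 map units.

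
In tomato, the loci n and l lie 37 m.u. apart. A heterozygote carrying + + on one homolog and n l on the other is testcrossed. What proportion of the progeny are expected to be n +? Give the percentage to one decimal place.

18.5%

A map distance of 37 m.u. corresponds to a recombination frequency of 0.370.
The F1 is + + / n l, so n + is a recombinant gamete class with expected frequency r/2 = 0.370/2 = 0.1850.
That is 0.1850 = 18.5% of the progeny.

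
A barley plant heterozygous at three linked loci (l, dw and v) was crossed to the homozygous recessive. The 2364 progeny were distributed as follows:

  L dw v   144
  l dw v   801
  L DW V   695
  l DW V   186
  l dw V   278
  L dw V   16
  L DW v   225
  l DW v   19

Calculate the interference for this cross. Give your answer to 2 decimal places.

0.58

The two most frequent reciprocal classes, L DW V and l dw v, are the parental types, so the F1 was L DW V / l dw v.
The two rarest classes, L dw V and l DW v, are the double crossovers. Comparing them with the parentals, only the dw allele has switched, so dw is the middle locus and the order is v – dw – l.
v–dw: (503 + 35)/2364 = 0.2276; dw–l: (330 + 35)/2364 = 0.1544.
Expected DCO frequency = 0.2276 × 0.1544 ≈ 0.03514; observed = 35/2364 ≈ 0.01481.
Coefficient of coincidence = 0.01481/0.03514 ≈ 0.42; interference = 1 − 0.42 = 0.58.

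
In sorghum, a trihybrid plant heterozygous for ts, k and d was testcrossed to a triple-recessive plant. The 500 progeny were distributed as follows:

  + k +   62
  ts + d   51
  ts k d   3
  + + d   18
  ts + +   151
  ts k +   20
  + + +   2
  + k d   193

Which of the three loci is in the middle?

The two most frequent reciprocal classes, ts + + and + k d, are the parental types, so the F1 was ts + + / + k d.
The two rarest classes, + + + and ts k d, are the double crossovers. Comparing them with the parentals, only the ts allele has switched, so ts is the middle locus and the order is k – ts – d.

ts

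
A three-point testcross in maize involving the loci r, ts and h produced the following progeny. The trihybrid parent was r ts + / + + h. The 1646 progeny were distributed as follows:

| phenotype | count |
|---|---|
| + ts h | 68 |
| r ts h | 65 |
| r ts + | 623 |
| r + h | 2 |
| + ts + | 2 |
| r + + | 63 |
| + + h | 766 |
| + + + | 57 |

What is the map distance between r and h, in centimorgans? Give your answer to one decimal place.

7.7 centimorgans

The two rarest classes, + ts + and r + h, are the double crossovers. Comparing them with the parentals, only the r allele has switched, so r is the middle locus and the order is h – r – ts.
Crossovers in the h–r interval produce the single-crossover classes r ts h and + + + (65 + 57 = 122) plus the double crossovers (4).
RF(h–r) = (122 + 4) / 1646 = 126/1646 = 0.0765 → 7.7 centimorgans.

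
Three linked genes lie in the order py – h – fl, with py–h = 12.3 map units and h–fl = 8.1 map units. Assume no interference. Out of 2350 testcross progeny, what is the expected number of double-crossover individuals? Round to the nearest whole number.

Map distances give recombination frequencies of 0.123 and 0.081 for the two intervals.
With no interference, expected double-crossover frequency = 0.123 × 0.081 = 0.00996.
Expected number = 0.00996 × 2350 = 23.41 ≈ 23.

23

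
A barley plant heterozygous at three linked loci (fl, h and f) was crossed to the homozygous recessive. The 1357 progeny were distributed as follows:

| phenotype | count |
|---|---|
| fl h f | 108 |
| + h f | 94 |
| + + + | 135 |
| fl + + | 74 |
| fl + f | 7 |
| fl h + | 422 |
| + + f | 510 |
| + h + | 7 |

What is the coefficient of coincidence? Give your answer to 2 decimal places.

The two most frequent reciprocal classes, + + f and fl h +, are the parental types, so the F1 was + + f / fl h +.
The two rarest classes, fl + f and + h +, are the double crossovers. Comparing them with the parentals, only the fl allele has switched, so fl is the middle locus and the order is h – fl – f.
h–fl: (168 + 14)/1357 = 0.1341; fl–f: (243 + 14)/1357 = 0.1894.
Expected DCO frequency = 0.1341 × 0.1894 ≈ 0.02540; observed = 14/1357 ≈ 0.01032.
Coefficient of coincidence = 0.01032/0.02540 ≈ 0.41.

0.41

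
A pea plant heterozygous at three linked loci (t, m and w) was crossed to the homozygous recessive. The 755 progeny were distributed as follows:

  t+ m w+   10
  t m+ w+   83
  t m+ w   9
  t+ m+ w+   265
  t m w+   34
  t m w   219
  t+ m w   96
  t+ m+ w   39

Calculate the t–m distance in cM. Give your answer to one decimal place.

The two most frequent reciprocal classes, t+ m+ w+ and t m w, are the parental types, so the F1 was t+ m+ w+ / t m w.
The two rarest classes, t+ m w+ and t m+ w, are the double crossovers. Comparing them with the parentals, only the m allele has switched, so m is the middle locus and the order is w – m – t.
Crossovers in the m–t interval produce the single-crossover classes t m+ w+ and t+ m w (83 + 96 = 179) plus the double crossovers (19).
RF(m–t) = (179 + 19) / 755 = 198/755 = 0.2623 → 26.2 cM.

26.2 cM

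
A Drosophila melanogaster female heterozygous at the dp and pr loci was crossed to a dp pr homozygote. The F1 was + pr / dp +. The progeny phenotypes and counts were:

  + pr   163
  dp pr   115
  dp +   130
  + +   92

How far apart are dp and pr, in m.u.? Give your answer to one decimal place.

41.4 m.u.

The recombinant classes are + + and dp pr: 92 + 115 = 207.
Recombination frequency = 207/500 = 0.4140 ≈ 41.4%, i.e. 41.4 m.u.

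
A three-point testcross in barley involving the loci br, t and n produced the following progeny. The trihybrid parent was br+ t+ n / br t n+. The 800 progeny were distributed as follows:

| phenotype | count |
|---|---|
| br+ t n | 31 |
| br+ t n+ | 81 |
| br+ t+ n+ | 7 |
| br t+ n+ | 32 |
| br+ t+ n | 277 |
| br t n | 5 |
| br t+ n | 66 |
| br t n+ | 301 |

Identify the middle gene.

n

The two rarest classes, br+ t+ n+ and br t n, are the double crossovers. Comparing them with the parentals, only the n allele has switched, so n is the middle locus and the order is br – n – t.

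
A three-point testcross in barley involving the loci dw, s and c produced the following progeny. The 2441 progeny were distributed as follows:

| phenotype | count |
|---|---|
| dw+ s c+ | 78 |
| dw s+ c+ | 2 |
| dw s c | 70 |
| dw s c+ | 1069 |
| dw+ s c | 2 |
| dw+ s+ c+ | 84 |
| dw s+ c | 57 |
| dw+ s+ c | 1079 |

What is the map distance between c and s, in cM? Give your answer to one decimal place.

The two most frequent reciprocal classes, dw s c+ and dw+ s+ c, are the parental types, so the F1 was dw s c+ / dw+ s+ c.
The two rarest classes, dw s+ c+ and dw+ s c, are the double crossovers. Comparing them with the parentals, only the s allele has switched, so s is the middle locus and the order is dw – s – c.
Crossovers in the s–c interval produce the single-crossover classes dw s c and dw+ s+ c+ (70 + 84 = 154) plus the double crossovers (4).
RF(s–c) = (154 + 4) / 2441 = 158/2441 = 0.0647 → 6.5 cM.

6.5 cM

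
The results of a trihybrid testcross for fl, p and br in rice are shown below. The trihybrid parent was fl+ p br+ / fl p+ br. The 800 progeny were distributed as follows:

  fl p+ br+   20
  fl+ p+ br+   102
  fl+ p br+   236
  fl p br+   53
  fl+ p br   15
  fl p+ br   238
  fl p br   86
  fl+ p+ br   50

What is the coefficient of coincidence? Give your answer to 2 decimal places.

The two rarest classes, fl+ p br and fl p+ br+, are the double crossovers. Comparing them with the parentals, only the br allele has switched, so br is the middle locus and the order is p – br – fl.
p–br: (188 + 35)/800 = 0.2787; br–fl: (103 + 35)/800 = 0.1725.
Expected DCO frequency = 0.2787 × 0.1725 ≈ 0.04808; observed = 35/800 ≈ 0.04375.
Coefficient of coincidence = 0.04375/0.04808 ≈ 0.91.

0.91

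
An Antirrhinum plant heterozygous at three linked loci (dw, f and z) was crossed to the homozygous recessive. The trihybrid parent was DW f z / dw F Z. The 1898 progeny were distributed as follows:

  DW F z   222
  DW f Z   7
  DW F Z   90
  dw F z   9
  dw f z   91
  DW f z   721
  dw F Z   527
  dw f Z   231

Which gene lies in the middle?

z

The two rarest classes, DW f Z and dw F z, are the double crossovers. Comparing them with the parentals, only the z allele has switched, so z is the middle locus and the order is f – z – dw.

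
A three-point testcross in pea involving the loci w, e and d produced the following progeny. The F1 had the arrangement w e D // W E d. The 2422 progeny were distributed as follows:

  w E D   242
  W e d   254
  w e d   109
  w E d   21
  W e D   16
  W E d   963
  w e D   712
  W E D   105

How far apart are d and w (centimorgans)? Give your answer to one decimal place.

The two rarest classes, W e D and w E d, are the double crossovers. Comparing them with the parentals, only the w allele has switched, so w is the middle locus and the order is d – w – e.
Crossovers in the d–w interval produce the single-crossover classes w e d and W E D (109 + 105 = 214) plus the double crossovers (37).
RF(d–w) = (214 + 37) / 2422 = 251/2422 = 0.1036 → 10.4 centimorgans.

10.4 centimorgans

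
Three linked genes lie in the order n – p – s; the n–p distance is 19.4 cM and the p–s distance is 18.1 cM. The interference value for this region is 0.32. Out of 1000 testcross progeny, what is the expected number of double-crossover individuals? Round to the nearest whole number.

Map distances give recombination frequencies of 0.194 and 0.181 for the two intervals.
With interference 0.32 (so coincidence = 0.68), expected double-crossover frequency = 0.194 × 0.181 × 0.68 = 0.02388.
Expected number = 0.02388 × 1000 = 23.88 ≈ 24.

24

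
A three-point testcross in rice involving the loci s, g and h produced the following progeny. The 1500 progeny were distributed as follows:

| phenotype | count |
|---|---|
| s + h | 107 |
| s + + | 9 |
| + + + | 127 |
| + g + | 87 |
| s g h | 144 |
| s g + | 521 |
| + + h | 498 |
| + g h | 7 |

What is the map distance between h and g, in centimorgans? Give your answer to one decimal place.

The two most frequent reciprocal classes, s g + and + + h, are the parental types, so the F1 was s g + / + + h.
The two rarest classes, s + + and + g h, are the double crossovers. Comparing them with the parentals, only the g allele has switched, so g is the middle locus and the order is s – g – h.
Crossovers in the g–h interval produce the single-crossover classes s g h and + + + (144 + 127 = 271) plus the double crossovers (16).
RF(g–h) = (271 + 16) / 1500 = 287/1500 = 0.1913 → 19.1 centimorgans.

19.1 centimorgans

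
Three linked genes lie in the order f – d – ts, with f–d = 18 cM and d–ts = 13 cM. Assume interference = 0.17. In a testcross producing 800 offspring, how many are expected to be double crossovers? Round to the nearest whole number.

Map distances give recombination frequencies of 0.180 and 0.130 for the two intervals.
With interference 0.17 (so coincidence = 0.83), expected double-crossover frequency = 0.180 × 0.130 × 0.83 = 0.01942.
Expected number = 0.01942 × 800 = 15.54 ≈ 16.

16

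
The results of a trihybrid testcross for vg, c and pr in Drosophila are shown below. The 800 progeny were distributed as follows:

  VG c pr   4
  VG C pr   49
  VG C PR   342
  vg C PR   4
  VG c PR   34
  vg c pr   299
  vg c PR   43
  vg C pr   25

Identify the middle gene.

The two most frequent reciprocal classes, vg c pr and VG C PR, are the parental types, so the F1 was vg c pr / VG C PR.
The two rarest classes, VG c pr and vg C PR, are the double crossovers. Comparing them with the parentals, only the vg allele has switched, so vg is the middle locus and the order is c – vg – pr.

vg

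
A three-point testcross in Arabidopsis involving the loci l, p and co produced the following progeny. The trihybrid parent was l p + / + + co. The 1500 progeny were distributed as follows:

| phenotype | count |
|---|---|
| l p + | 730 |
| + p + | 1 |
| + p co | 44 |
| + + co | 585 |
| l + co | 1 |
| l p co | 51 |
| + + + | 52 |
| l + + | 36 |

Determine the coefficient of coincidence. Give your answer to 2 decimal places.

The two rarest classes, + p + and l + co, are the double crossovers. Comparing them with the parentals, only the l allele has switched, so l is the middle locus and the order is co – l – p.
co–l: (103 + 2)/1500 = 0.0700; l–p: (80 + 2)/1500 = 0.0547.
Expected DCO frequency = 0.0700 × 0.0547 ≈ 0.00383; observed = 2/1500 ≈ 0.00133.
Coefficient of coincidence = 0.00133/0.00383 ≈ 0.35.

0.35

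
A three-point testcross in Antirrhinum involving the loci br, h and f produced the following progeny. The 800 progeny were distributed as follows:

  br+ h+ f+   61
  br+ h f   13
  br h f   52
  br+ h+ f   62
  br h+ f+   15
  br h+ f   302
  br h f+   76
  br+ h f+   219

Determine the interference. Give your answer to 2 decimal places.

The two most frequent reciprocal classes, br+ h f+ and br h+ f, are the parental types, so the F1 was br+ h f+ / br h+ f.
The two rarest classes, br+ h f and br h+ f+, are the double crossovers. Comparing them with the parentals, only the f allele has switched, so f is the middle locus and the order is h – f – br.
h–f: (113 + 28)/800 = 0.1762; f–br: (138 + 28)/800 = 0.2075.
Expected DCO frequency = 0.1762 × 0.2075 ≈ 0.03656; observed = 28/800 ≈ 0.03500.
Coefficient of coincidence = 0.03500/0.03656 ≈ 0.96; interference = 1 − 0.96 = 0.04.

0.04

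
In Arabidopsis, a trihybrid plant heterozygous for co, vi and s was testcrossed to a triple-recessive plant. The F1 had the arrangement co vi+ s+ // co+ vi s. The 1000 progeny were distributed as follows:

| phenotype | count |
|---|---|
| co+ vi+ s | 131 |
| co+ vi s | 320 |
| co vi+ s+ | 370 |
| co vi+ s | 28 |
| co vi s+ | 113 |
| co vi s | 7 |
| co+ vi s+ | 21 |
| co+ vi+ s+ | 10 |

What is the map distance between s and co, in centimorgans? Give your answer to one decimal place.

The two rarest classes, co+ vi+ s+ and co vi s, are the double crossovers. Comparing them with the parentals, only the co allele has switched, so co is the middle locus and the order is vi – co – s.
Crossovers in the co–s interval produce the single-crossover classes co vi+ s and co+ vi s+ (28 + 21 = 49) plus the double crossovers (17).
RF(co–s) = (49 + 17) / 1000 = 66/1000 = 0.0660 → 6.6 centimorgans.

6.6 centimorgans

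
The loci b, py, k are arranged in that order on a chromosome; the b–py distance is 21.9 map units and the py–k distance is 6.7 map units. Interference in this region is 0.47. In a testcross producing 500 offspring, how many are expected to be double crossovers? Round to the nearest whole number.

Map distances give recombination frequencies of 0.219 and 0.067 for the two intervals.
With interference 0.47 (so coincidence = 0.53), expected double-crossover frequency = 0.219 × 0.067 × 0.53 = 0.00778.
Expected number = 0.00778 × 500 = 3.89 ≈ 4.

4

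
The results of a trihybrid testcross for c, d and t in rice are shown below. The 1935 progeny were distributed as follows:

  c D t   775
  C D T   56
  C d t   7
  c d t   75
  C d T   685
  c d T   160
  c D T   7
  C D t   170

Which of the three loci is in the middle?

t

The two most frequent reciprocal classes, C d T and c D t, are the parental types, so the F1 was C d T / c D t.
The two rarest classes, C d t and c D T, are the double crossovers. Comparing them with the parentals, only the t allele has switched, so t is the middle locus and the order is c – t – d.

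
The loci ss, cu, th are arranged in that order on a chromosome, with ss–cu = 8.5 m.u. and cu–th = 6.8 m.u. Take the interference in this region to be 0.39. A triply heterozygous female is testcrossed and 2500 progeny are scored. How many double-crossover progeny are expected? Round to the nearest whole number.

9

Map distances give recombination frequencies of 0.085 and 0.068 for the two intervals.
With interference 0.39 (so coincidence = 0.61), expected double-crossover frequency = 0.085 × 0.068 × 0.61 = 0.00353.
Expected number = 0.00353 × 2500 = 8.81 ≈ 9.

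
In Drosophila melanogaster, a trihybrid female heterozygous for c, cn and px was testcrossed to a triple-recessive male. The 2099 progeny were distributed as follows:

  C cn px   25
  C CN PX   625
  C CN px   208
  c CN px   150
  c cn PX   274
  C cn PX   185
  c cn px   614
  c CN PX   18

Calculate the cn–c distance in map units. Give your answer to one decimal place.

The two most frequent reciprocal classes, c cn px and C CN PX, are the parental types, so the F1 was c cn px / C CN PX.
The two rarest classes, C cn px and c CN PX, are the double crossovers. Comparing them with the parentals, only the c allele has switched, so c is the middle locus and the order is px – c – cn.
Crossovers in the c–cn interval produce the single-crossover classes c CN px and C cn PX (150 + 185 = 335) plus the double crossovers (43).
RF(c–cn) = (335 + 43) / 2099 = 378/2099 = 0.1801 → 18.0 map units.

18.0 map units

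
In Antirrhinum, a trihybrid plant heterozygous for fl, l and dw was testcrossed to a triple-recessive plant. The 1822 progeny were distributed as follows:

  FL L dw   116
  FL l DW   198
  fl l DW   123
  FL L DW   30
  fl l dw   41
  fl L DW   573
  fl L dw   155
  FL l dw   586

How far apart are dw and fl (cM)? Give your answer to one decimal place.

The two most frequent reciprocal classes, FL l dw and fl L DW, are the parental types, so the F1 was FL l dw / fl L DW.
The two rarest classes, fl l dw and FL L DW, are the double crossovers. Comparing them with the parentals, only the fl allele has switched, so fl is the middle locus and the order is dw – fl – l.
Crossovers in the dw–fl interval produce the single-crossover classes FL l DW and fl L dw (198 + 155 = 353) plus the double crossovers (71).
RF(dw–fl) = (353 + 71) / 1822 = 424/1822 = 0.2327 → 23.3 cM.

23.3 cM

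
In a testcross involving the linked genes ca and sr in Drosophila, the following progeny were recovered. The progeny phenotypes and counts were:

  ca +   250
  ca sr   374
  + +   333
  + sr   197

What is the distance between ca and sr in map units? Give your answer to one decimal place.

The two most frequent classes, + + (333) and ca sr (374), are the parental types, so the F1 was + + / ca sr.
The recombinant classes are + sr and ca +: 197 + 250 = 447.
Recombination frequency = 447/1154 = 0.3873 ≈ 38.7%, i.e. 38.7 map units.

38.7 map units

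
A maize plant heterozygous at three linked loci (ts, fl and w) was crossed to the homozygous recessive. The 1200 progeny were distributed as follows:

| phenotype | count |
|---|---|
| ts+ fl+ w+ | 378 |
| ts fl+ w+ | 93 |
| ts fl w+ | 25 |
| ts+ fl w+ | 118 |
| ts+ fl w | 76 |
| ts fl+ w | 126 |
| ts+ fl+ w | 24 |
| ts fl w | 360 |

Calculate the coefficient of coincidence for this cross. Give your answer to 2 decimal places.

The two most frequent reciprocal classes, ts+ fl+ w+ and ts fl w, are the parental types, so the F1 was ts+ fl+ w+ / ts fl w.
The two rarest classes, ts+ fl+ w and ts fl w+, are the double crossovers. Comparing them with the parentals, only the w allele has switched, so w is the middle locus and the order is fl – w – ts.
fl–w: (244 + 49)/1200 = 0.2442; w–ts: (169 + 49)/1200 = 0.1817.
Expected DCO frequency = 0.2442 × 0.1817 ≈ 0.04437; observed = 49/1200 ≈ 0.04083.
Coefficient of coincidence = 0.04083/0.04437 ≈ 0.92.

0.92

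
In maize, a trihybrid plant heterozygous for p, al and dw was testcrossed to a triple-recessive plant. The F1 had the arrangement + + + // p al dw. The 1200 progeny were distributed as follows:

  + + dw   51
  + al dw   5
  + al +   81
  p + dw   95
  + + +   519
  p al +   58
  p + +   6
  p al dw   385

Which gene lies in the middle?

The two rarest classes, p + + and + al dw, are the double crossovers. Comparing them with the parentals, only the p allele has switched, so p is the middle locus and the order is al – p – dw.

p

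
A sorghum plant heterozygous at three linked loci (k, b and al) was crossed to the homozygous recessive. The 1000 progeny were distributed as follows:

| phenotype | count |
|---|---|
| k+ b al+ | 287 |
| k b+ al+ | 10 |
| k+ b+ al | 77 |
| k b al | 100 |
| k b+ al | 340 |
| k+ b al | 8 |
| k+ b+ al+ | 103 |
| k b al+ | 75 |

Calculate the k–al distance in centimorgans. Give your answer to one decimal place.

The two most frequent reciprocal classes, k+ b al+ and k b+ al, are the parental types, so the F1 was k+ b al+ / k b+ al.
The two rarest classes, k+ b al and k b+ al+, are the double crossovers. Comparing them with the parentals, only the al allele has switched, so al is the middle locus and the order is k – al – b.
Crossovers in the k–al interval produce the single-crossover classes k b al+ and k+ b+ al (75 + 77 = 152) plus the double crossovers (18).
RF(k–al) = (152 + 18) / 1000 = 170/1000 = 0.1700 → 17.0 centimorgans.

17.0 centimorgans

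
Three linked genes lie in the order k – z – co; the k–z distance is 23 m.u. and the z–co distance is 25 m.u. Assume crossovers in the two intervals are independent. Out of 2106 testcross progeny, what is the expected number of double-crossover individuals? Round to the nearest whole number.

121

Map distances give recombination frequencies of 0.230 and 0.250 for the two intervals.
With no interference, expected double-crossover frequency = 0.230 × 0.250 = 0.05750.
Expected number = 0.05750 × 2106 = 121.09 ≈ 121.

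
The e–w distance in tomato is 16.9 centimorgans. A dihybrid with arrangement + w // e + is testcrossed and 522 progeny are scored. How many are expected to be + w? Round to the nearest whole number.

A map distance of 16.9 centimorgans corresponds to a recombination frequency of 0.169.
The F1 is + w / e +, so + w is a parental gamete class with expected frequency (1 − r)/2 = 0.831/2 = 0.4155.
Expected number = 0.4155 × 522 = 216.89 ≈ 217.

217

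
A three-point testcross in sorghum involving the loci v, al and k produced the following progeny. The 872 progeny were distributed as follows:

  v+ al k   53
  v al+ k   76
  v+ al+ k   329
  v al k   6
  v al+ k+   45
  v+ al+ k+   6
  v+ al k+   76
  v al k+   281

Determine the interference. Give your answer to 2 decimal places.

0.42

The two most frequent reciprocal classes, v al k+ and v+ al+ k, are the parental types, so the F1 was v al k+ / v+ al+ k.
The two rarest classes, v al k and v+ al+ k+, are the double crossovers. Comparing them with the parentals, only the k allele has switched, so k is the middle locus and the order is al – k – v.
al–k: (98 + 12)/872 = 0.1261; k–v: (152 + 12)/872 = 0.1881.
Expected DCO frequency = 0.1261 × 0.1881 ≈ 0.02372; observed = 12/872 ≈ 0.01376.
Coefficient of coincidence = 0.01376/0.02372 ≈ 0.58; interference = 1 − 0.58 = 0.42.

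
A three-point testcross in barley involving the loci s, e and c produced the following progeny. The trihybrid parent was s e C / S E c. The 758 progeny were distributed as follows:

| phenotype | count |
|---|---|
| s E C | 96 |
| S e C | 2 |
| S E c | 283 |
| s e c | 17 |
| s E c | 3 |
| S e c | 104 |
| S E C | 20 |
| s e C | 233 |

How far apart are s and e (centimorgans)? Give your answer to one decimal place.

The two rarest classes, S e C and s E c, are the double crossovers. Comparing them with the parentals, only the s allele has switched, so s is the middle locus and the order is e – s – c.
Crossovers in the e–s interval produce the single-crossover classes s E C and S e c (96 + 104 = 200) plus the double crossovers (5).
RF(e–s) = (200 + 5) / 758 = 205/758 = 0.2704 → 27.0 centimorgans.

27.0 centimorgans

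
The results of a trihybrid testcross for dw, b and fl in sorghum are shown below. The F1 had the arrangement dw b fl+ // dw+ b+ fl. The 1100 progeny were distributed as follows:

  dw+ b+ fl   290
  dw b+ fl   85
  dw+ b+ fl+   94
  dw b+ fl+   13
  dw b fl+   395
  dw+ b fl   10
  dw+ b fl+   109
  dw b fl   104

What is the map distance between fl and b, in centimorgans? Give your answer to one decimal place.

The two rarest classes, dw b+ fl+ and dw+ b fl, are the double crossovers. Comparing them with the parentals, only the b allele has switched, so b is the middle locus and the order is fl – b – dw.
Crossovers in the fl–b interval produce the single-crossover classes dw b fl and dw+ b+ fl+ (104 + 94 = 198) plus the double crossovers (23).
RF(fl–b) = (198 + 23) / 1100 = 221/1100 = 0.2009 → 20.1 centimorgans.

20.1 centimorgans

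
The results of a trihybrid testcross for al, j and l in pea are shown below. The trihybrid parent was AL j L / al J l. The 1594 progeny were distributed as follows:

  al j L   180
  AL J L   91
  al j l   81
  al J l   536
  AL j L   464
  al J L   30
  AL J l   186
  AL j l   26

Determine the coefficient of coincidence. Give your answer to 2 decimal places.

The two rarest classes, AL j l and al J L, are the double crossovers. Comparing them with the parentals, only the l allele has switched, so l is the middle locus and the order is j – l – al.
j–l: (172 + 56)/1594 = 0.1430; l–al: (366 + 56)/1594 = 0.2647.
Expected DCO frequency = 0.1430 × 0.2647 ≈ 0.03785; observed = 56/1594 ≈ 0.03513.
Coefficient of coincidence = 0.03513/0.03785 ≈ 0.93.

0.93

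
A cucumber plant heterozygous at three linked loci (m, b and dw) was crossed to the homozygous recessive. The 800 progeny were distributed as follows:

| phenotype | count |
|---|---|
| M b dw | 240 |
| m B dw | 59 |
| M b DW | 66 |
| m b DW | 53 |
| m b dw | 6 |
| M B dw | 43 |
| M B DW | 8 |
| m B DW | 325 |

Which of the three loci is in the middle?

m

The two most frequent reciprocal classes, M b dw and m B DW, are the parental types, so the F1 was M b dw / m B DW.
The two rarest classes, m b dw and M B DW, are the double crossovers. Comparing them with the parentals, only the m allele has switched, so m is the middle locus and the order is b – m – dw.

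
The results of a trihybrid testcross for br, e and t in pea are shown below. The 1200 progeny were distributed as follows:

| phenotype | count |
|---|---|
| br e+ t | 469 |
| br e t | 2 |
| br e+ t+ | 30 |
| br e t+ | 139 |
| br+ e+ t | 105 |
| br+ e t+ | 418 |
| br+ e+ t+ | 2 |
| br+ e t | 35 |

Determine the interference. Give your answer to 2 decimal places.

The two most frequent reciprocal classes, br e+ t and br+ e t+, are the parental types, so the F1 was br e+ t / br+ e t+.
The two rarest classes, br e t and br+ e+ t+, are the double crossovers. Comparing them with the parentals, only the e allele has switched, so e is the middle locus and the order is br – e – t.
br–e: (244 + 4)/1200 = 0.2067; e–t: (65 + 4)/1200 = 0.0575.
Expected DCO frequency = 0.2067 × 0.0575 ≈ 0.01189; observed = 4/1200 ≈ 0.00333.
Coefficient of coincidence = 0.00333/0.01189 ≈ 0.28; interference = 1 − 0.28 = 0.72.

0.72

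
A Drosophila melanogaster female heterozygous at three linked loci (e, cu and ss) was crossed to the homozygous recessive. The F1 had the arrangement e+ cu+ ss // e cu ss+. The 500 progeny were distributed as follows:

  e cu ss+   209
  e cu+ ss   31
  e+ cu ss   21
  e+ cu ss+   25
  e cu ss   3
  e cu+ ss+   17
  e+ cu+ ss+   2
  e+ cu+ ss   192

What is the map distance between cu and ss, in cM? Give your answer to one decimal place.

8.6 cM

The two rarest classes, e+ cu+ ss+ and e cu ss, are the double crossovers. Comparing them with the parentals, only the ss allele has switched, so ss is the middle locus and the order is cu – ss – e.
Crossovers in the cu–ss interval produce the single-crossover classes e+ cu ss and e cu+ ss+ (21 + 17 = 38) plus the double crossovers (5).
RF(cu–ss) = (38 + 5) / 500 = 43/500 = 0.0860 → 8.6 cM.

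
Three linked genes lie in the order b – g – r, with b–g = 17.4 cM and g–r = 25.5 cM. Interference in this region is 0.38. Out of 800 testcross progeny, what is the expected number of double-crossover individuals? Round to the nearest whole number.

Map distances give recombination frequencies of 0.174 and 0.255 for the two intervals.
With interference 0.38 (so coincidence = 0.62), expected double-crossover frequency = 0.174 × 0.255 × 0.62 = 0.02751.
Expected number = 0.02751 × 800 = 22.01 ≈ 22.

22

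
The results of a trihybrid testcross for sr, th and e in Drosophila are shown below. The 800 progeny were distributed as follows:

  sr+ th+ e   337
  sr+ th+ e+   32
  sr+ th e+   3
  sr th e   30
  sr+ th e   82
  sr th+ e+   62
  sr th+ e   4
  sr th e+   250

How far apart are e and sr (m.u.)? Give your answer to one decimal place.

8.6 m.u.

The two most frequent reciprocal classes, sr+ th+ e and sr th e+, are the parental types, so the F1 was sr+ th+ e / sr th e+.
The two rarest classes, sr th+ e and sr+ th e+, are the double crossovers. Comparing them with the parentals, only the sr allele has switched, so sr is the middle locus and the order is th – sr – e.
Crossovers in the sr–e interval produce the single-crossover classes sr+ th+ e+ and sr th e (32 + 30 = 62) plus the double crossovers (7).
RF(sr–e) = (62 + 7) / 800 = 69/800 = 0.0862 → 8.6 m.u.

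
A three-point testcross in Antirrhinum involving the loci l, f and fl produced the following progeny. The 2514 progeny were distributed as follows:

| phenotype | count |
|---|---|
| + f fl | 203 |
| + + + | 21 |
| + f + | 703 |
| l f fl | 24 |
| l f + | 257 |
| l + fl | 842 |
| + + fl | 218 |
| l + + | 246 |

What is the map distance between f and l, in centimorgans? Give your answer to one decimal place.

The two most frequent reciprocal classes, + f + and l + fl, are the parental types, so the F1 was + f + / l + fl.
The two rarest classes, + + + and l f fl, are the double crossovers. Comparing them with the parentals, only the f allele has switched, so f is the middle locus and the order is l – f – fl.
Crossovers in the l–f interval produce the single-crossover classes l f + and + + fl (257 + 218 = 475) plus the double crossovers (45).
RF(l–f) = (475 + 45) / 2514 = 520/2514 = 0.2068 → 20.7 centimorgans.

20.7 centimorgans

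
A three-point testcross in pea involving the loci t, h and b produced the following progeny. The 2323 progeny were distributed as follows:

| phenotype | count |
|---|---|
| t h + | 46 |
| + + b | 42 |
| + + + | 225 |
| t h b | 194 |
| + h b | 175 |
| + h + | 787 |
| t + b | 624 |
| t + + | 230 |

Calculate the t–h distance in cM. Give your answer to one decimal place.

The two most frequent reciprocal classes, + h + and t + b, are the parental types, so the F1 was + h + / t + b.
The two rarest classes, t h + and + + b, are the double crossovers. Comparing them with the parentals, only the t allele has switched, so t is the middle locus and the order is b – t – h.
Crossovers in the t–h interval produce the single-crossover classes + + + and t h b (225 + 194 = 419) plus the double crossovers (88).
RF(t–h) = (419 + 88) / 2323 = 507/2323 = 0.2183 → 21.8 cM.

21.8 cM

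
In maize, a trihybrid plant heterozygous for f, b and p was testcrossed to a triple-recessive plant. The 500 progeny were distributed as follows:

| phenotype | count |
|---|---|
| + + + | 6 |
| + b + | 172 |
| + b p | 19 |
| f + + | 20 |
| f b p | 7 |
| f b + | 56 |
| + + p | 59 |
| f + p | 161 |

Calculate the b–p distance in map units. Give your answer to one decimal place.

The two most frequent reciprocal classes, + b + and f + p, are the parental types, so the F1 was + b + / f + p.
The two rarest classes, + + + and f b p, are the double crossovers. Comparing them with the parentals, only the b allele has switched, so b is the middle locus and the order is p – b – f.
Crossovers in the p–b interval produce the single-crossover classes + b p and f + + (19 + 20 = 39) plus the double crossovers (13).
RF(p–b) = (39 + 13) / 500 = 52/500 = 0.1040 → 10.4 map units.

10.4 map units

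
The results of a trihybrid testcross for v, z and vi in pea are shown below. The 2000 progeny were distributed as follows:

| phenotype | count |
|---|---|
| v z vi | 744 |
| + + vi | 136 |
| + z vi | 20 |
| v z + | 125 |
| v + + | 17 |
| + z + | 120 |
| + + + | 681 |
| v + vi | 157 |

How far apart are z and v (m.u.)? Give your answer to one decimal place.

15.7 m.u.

The two most frequent reciprocal classes, v z vi and + + +, are the parental types, so the F1 was v z vi / + + +.
The two rarest classes, + z vi and v + +, are the double crossovers. Comparing them with the parentals, only the v allele has switched, so v is the middle locus and the order is vi – v – z.
Crossovers in the v–z interval produce the single-crossover classes v + vi and + z + (157 + 120 = 277) plus the double crossovers (37).
RF(v–z) = (277 + 37) / 2000 = 314/2000 = 0.1570 → 15.7 m.u.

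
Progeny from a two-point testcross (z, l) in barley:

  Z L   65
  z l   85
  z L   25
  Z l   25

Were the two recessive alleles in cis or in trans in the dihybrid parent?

The two most frequent classes are Z L (65) and z l (85); these are the parental (non-recombinant) types.
So the F1 carried Z L on one chromosome and z l on the other — the recessive alleles are on the same chromosome (cis / coupling).

cis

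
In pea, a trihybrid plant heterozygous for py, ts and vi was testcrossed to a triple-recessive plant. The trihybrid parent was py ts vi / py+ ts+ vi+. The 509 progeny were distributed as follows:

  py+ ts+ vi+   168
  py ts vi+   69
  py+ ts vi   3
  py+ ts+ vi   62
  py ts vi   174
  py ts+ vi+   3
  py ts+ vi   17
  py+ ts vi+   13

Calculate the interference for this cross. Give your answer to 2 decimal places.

The two rarest classes, py+ ts vi and py ts+ vi+, are the double crossovers. Comparing them with the parentals, only the py allele has switched, so py is the middle locus and the order is vi – py – ts.
vi–py: (131 + 6)/509 = 0.2692; py–ts: (30 + 6)/509 = 0.0707.
Expected DCO frequency = 0.2692 × 0.0707 ≈ 0.01903; observed = 6/509 ≈ 0.01179.
Coefficient of coincidence = 0.01179/0.01903 ≈ 0.62; interference = 1 − 0.62 = 0.38.

0.38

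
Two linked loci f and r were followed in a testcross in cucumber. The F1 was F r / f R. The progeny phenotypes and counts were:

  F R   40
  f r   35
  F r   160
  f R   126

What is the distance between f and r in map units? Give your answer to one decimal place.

20.8 map units

The recombinant classes are F R and f r: 40 + 35 = 75.
Recombination frequency = 75/361 = 0.2078 ≈ 20.8%, i.e. 20.8 map units.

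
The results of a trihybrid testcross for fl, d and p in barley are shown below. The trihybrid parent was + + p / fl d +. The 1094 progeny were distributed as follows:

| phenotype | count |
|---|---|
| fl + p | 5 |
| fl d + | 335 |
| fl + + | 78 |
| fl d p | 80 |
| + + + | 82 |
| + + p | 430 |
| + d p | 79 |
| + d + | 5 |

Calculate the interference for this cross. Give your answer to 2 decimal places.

The two rarest classes, fl + p and + d +, are the double crossovers. Comparing them with the parentals, only the fl allele has switched, so fl is the middle locus and the order is d – fl – p.
d–fl: (157 + 10)/1094 = 0.1527; fl–p: (162 + 10)/1094 = 0.1572.
Expected DCO frequency = 0.1527 × 0.1572 ≈ 0.02400; observed = 10/1094 ≈ 0.00914.
Coefficient of coincidence = 0.00914/0.02400 ≈ 0.38; interference = 1 − 0.38 = 0.62.

0.62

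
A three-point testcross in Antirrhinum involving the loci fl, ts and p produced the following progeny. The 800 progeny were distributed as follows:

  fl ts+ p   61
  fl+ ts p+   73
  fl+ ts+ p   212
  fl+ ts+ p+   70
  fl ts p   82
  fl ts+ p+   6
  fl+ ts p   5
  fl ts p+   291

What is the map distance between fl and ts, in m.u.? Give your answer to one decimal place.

18.1 m.u.

The two most frequent reciprocal classes, fl ts p+ and fl+ ts+ p, are the parental types, so the F1 was fl ts p+ / fl+ ts+ p.
The two rarest classes, fl ts+ p+ and fl+ ts p, are the double crossovers. Comparing them with the parentals, only the ts allele has switched, so ts is the middle locus and the order is fl – ts – p.
Crossovers in the fl–ts interval produce the single-crossover classes fl+ ts p+ and fl ts+ p (73 + 61 = 134) plus the double crossovers (11).
RF(fl–ts) = (134 + 11) / 800 = 145/800 = 0.1812 → 18.1 m.u.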